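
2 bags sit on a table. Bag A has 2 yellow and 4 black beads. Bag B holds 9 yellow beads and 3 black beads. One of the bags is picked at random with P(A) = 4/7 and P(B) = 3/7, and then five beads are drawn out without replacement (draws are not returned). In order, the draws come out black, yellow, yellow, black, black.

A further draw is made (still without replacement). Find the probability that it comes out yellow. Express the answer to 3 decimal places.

0.049

Under each hypothesis, the probability of the observed sequence is: P(data | bag A) = (4/6)(2/5)(1/4)(3/3)(2/2) = 0.066667; P(data | bag B) = (3/12)(9/11)(8/10)(2/9)(1/8) = 0.0045455.
Multiplying each by its prior: 4/7 · 0.066667 = 0.038095, 3/7 · 0.0045455 = 0.0019481; summing to 0.040043.
Normalising, the posterior is P(bag A | data) = 0.95135, P(bag B | data) = 0.048649.
So P(yellow next | data) = Σ P(yellow next | H) P(H | data) = (0)(0.95135) + (1)(0.048649) = 0.048649.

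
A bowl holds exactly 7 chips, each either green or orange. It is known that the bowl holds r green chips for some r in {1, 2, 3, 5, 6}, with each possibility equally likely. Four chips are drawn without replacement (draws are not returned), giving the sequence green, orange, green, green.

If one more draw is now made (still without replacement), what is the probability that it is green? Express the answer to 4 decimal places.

Under each hypothesis, the probability of the observed sequence is: P(data | r = 1) = (1/7)(6/6)(0/5) = 0; P(data | r = 2) = (2/7)(5/6)(1/5)(0/4) = 0; P(data | r = 3) = (3/7)(4/6)(2/5)(1/4) = 1/35; P(data | r = 5) = (5/7)(2/6)(4/5)(3/4) = 1/7; P(data | r = 6) = (6/7)(1/6)(5/5)(4/4) = 1/7.
Weighting by the prior gives 1/5 · 0 = 0, 1/5 · 0 = 0, 1/5 · 1/35 = 1/175, 1/5 · 1/7 = 1/35, 1/5 · 1/7 = 1/35; summing to 11/175.
The posterior is then P(r = 1 | data) = 0, P(r = 2 | data) = 0, P(r = 3 | data) = 1/11, P(r = 5 | data) = 5/11, P(r = 6 | data) = 5/11.
Averaging over the posterior, P(green next | data) = (0)(1/11) + (2/3)(5/11) + (1)(5/11) = 25/33.

0.7576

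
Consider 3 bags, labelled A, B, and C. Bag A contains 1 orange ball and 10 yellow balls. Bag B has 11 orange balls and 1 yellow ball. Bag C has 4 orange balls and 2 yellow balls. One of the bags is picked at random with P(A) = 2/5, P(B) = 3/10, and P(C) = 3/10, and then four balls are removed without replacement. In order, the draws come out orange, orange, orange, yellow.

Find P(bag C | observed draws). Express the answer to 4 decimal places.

Under each hypothesis, the probability of the observed sequence is: P(data | bag A) = (1/11)(0/10) = 0; P(data | bag B) = (11/12)(10/11)(9/10)(1/9) = 1/12; P(data | bag C) = (4/6)(3/5)(2/4)(2/3) = 2/15.
The prior-weighted likelihoods are 2/5 · 0 = 0, 3/10 · 1/12 = 1/40, 3/10 · 2/15 = 1/25; with total 13/200.
Therefore the posterior P(bag C | data) = (1/25) / (13/200) = 8/13.

0.6154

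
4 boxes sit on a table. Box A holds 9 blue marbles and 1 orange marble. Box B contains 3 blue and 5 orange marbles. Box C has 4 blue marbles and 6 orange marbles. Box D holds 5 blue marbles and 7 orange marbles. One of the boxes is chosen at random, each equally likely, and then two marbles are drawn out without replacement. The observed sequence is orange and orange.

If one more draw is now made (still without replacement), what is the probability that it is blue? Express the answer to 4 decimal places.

The likelihood of the observed sequence under each hypothesis: P(data | box A) = (1/10)(0/9) = 0; P(data | box B) = (5/8)(4/7) = 5/14; P(data | box C) = (6/10)(5/9) = 1/3; P(data | box D) = (7/12)(6/11) = 7/22.
The prior-weighted likelihoods are 1/4 · 0 = 0, 1/4 · 5/14 = 5/56, 1/4 · 1/3 = 1/12, 1/4 · 7/22 = 7/88; with total 233/924.
The posterior is then P(box A | data) = 0, P(box B | data) = 165/466, P(box C | data) = 77/233, P(box D | data) = 147/466.
Averaging over the posterior, P(blue next | data) = (1/2)(165/466) + (1/2)(77/233) + (1/2)(147/466) = 1/2.

0.5000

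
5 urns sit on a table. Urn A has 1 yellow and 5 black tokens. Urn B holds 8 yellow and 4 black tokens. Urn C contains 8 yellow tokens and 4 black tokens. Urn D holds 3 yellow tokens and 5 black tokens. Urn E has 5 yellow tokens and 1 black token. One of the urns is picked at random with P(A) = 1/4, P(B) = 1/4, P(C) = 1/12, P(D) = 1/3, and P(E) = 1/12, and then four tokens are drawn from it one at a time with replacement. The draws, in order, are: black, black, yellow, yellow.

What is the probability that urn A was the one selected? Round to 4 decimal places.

Under each hypothesis, the probability of the observed sequence is: P(data | urn A) = (5/6)(5/6)(1/6)(1/6) = 0.01929; P(data | urn B) = (4/12)(4/12)(8/12)(8/12) = 0.049383; P(data | urn C) = (4/12)(4/12)(8/12)(8/12) = 0.049383; P(data | urn D) = (5/8)(5/8)(3/8)(3/8) = 0.054932; P(data | urn E) = (1/6)(1/6)(5/6)(5/6) = 0.01929.
Multiplying each by its prior: 1/4 · 0.01929 = 0.0048225, 1/4 · 0.049383 = 0.012346, 1/12 · 0.049383 = 0.0041152, 1/3 · 0.054932 = 0.018311, 1/12 · 0.01929 = 0.0016075; with total 0.041201.
Hence P(urn A | data) = (0.0048225) / (0.041201) = 0.11705.

0.1170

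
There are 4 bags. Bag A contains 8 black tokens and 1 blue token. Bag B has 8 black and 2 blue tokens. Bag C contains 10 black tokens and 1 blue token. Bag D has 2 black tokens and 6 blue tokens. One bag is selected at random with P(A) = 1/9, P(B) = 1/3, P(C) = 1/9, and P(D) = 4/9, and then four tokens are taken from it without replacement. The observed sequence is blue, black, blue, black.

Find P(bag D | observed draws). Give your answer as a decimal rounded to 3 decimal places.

0.682

The likelihood of the observed sequence under each hypothesis: P(data | bag A) = (1/9)(8/8)(0/7) = 0; P(data | bag B) = (2/10)(8/9)(1/8)(7/7) = 1/45; P(data | bag C) = (1/11)(10/10)(0/9) = 0; P(data | bag D) = (6/8)(2/7)(5/6)(1/5) = 1/28.
Weighting by the prior gives 1/9 · 0 = 0, 1/3 · 1/45 = 1/135, 1/9 · 0 = 0, 4/9 · 1/28 = 1/63; these sum to 22/945.
By Bayes' rule, P(bag D | data) = (1/63) / (22/945) = 15/22.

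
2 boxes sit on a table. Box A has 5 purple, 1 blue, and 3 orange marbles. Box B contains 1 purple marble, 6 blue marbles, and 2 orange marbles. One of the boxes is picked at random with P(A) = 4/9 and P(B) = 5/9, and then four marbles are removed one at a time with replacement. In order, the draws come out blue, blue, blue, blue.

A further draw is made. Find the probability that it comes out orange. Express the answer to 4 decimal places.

The likelihood of the observed sequence under each hypothesis: P(data | box A) = (1/9)(1/9)(1/9)(1/9) = 0.00015242; P(data | box B) = (6/9)(6/9)(6/9)(6/9) = 0.19753.
Weighting by the prior gives 4/9 · 0.00015242 = 6.774e-05, 5/9 · 0.19753 = 0.10974; these sum to 0.10981.
The posterior is then P(box A | data) = 0.0006169, P(box B | data) = 0.99938.
So P(orange next | data) = Σ P(orange next | H) P(H | data) = (1/3)(0.0006169) + (2/9)(0.99938) = 0.22229.

0.2223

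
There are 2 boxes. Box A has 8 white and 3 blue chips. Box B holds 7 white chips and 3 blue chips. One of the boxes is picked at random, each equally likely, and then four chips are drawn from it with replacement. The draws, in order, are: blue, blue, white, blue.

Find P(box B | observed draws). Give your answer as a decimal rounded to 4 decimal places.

Compute the likelihood of the observed sequence for each case: P(data | box A) = (3/11)(3/11)(8/11)(3/11) = 0.014753; P(data | box B) = (3/10)(3/10)(7/10)(3/10) = 0.0189.
The prior-weighted likelihoods are 1/2 · 0.014753 = 0.0073765, 1/2 · 0.0189 = 0.00945; these sum to 0.016827.
Therefore the posterior P(box B | data) = (0.00945) / (0.016827) = 0.56161.

0.5616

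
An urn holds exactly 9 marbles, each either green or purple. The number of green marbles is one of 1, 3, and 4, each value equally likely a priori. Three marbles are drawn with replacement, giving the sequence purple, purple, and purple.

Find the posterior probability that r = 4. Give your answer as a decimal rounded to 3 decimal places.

0.147

For each hypothesis, P(data | H) works out to: P(data | r = 1) = (8/9)(8/9)(8/9) = 0.70233; P(data | r = 3) = (6/9)(6/9)(6/9) = 0.2963; P(data | r = 4) = (5/9)(5/9)(5/9) = 0.17147.
The prior-weighted likelihoods are 1/3 · 0.70233 = 0.23411, 1/3 · 0.2963 = 0.098765, 1/3 · 0.17147 = 0.057156; these sum to 0.39003.
By Bayes' rule, P(r = 4 | data) = (0.057156) / (0.39003) = 0.14654.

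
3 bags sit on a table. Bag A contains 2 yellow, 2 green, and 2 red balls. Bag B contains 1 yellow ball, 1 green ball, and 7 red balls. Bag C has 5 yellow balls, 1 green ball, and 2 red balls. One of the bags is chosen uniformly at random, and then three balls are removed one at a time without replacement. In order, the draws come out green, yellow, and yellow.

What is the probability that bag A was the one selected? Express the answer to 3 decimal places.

The likelihood of the observed sequence under each hypothesis: P(data | bag A) = (2/6)(2/5)(1/4) = 1/30; P(data | bag B) = (1/9)(1/8)(0/7) = 0; P(data | bag C) = (1/8)(5/7)(4/6) = 5/84.
The prior-weighted likelihoods are 1/3 · 1/30 = 1/90, 1/3 · 0 = 0, 1/3 · 5/84 = 5/252; these sum to 13/420.
Therefore the posterior P(bag A | data) = (1/90) / (13/420) = 14/39.

0.359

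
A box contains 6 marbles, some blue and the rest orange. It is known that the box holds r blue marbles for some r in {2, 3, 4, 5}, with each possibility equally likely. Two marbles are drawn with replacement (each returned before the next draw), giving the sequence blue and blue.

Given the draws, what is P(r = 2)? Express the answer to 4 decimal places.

Under each hypothesis, the probability of the observed sequence is: P(data | r = 2) = (2/6)(2/6) = 1/9; P(data | r = 3) = (3/6)(3/6) = 1/4; P(data | r = 4) = (4/6)(4/6) = 4/9; P(data | r = 5) = (5/6)(5/6) = 25/36.
The prior-weighted likelihoods are 1/4 · 1/9 = 1/36, 1/4 · 1/4 = 1/16, 1/4 · 4/9 = 1/9, 1/4 · 25/36 = 25/144; these sum to 3/8.
By Bayes' rule, P(r = 2 | data) = (1/36) / (3/8) = 2/27.

0.0741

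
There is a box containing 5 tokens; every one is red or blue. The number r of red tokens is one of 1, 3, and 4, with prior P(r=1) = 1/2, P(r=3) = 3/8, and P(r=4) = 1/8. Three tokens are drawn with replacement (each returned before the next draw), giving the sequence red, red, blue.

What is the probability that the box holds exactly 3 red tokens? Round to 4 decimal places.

Compute the likelihood of the observed sequence for each case: P(data | r = 1) = (1/5)(1/5)(4/5) = 4/125; P(data | r = 3) = (3/5)(3/5)(2/5) = 18/125; P(data | r = 4) = (4/5)(4/5)(1/5) = 16/125.
Multiplying each by its prior: 1/2 · 4/125 = 2/125, 3/8 · 18/125 = 27/500, 1/8 · 16/125 = 2/125; these sum to 43/500.
Hence P(r = 3 | data) = (27/500) / (43/500) = 27/43.

0.6279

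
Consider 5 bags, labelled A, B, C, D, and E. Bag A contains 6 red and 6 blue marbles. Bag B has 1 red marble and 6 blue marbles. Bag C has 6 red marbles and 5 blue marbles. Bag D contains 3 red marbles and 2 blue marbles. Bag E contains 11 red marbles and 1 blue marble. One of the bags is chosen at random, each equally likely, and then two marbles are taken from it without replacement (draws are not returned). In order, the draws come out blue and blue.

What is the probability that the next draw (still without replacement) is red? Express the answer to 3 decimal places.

Under each hypothesis, the probability of the observed sequence is: P(data | bag A) = (6/12)(5/11) = 0.22727; P(data | bag B) = (6/7)(5/6) = 0.71429; P(data | bag C) = (5/11)(4/10) = 0.18182; P(data | bag D) = (2/5)(1/4) = 0.1; P(data | bag E) = (1/12)(0/11) = 0.
Weighting by the prior gives 1/5 · 0.22727 = 0.045455, 1/5 · 0.71429 = 0.14286, 1/5 · 0.18182 = 0.036364, 1/5 · 0.1 = 0.02, 1/5 · 0 = 0; with total 0.24468.
Normalising, the posterior is P(bag A | data) = 0.18577, P(bag B | data) = 0.58386, P(bag C | data) = 0.14862, P(bag D | data) = 0.081741, P(bag E | data) = 0.
So P(red next | data) = Σ P(red next | H) P(H | data) = (3/5)(0.18577) + (1/5)(0.58386) + (2/3)(0.14862) + (1)(0.081741) = 0.40906.

0.409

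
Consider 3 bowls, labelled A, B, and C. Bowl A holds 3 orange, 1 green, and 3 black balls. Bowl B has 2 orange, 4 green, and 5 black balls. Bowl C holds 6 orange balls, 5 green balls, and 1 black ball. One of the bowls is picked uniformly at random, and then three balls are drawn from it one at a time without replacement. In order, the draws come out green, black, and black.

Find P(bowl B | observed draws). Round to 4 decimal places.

0.7388

For each hypothesis, P(data | H) works out to: P(data | bowl A) = (1/7)(3/6)(2/5) = 0.028571; P(data | bowl B) = (4/11)(5/10)(4/9) = 0.080808; P(data | bowl C) = (5/12)(1/11)(0/10) = 0.
Multiplying each by its prior: 1/3 · 0.028571 = 0.0095238, 1/3 · 0.080808 = 0.026936, 1/3 · 0 = 0; with total 0.03646.
By Bayes' rule, P(bowl B | data) = (0.026936) / (0.03646) = 0.73879.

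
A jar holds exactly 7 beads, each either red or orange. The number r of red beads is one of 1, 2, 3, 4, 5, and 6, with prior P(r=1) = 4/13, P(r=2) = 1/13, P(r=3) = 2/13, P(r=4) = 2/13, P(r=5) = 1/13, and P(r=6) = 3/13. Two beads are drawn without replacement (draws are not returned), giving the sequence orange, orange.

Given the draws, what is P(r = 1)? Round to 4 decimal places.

0.6742

Compute the likelihood of the observed sequence for each case: P(data | r = 1) = (6/7)(5/6) = 5/7; P(data | r = 2) = (5/7)(4/6) = 10/21; P(data | r = 3) = (4/7)(3/6) = 2/7; P(data | r = 4) = (3/7)(2/6) = 1/7; P(data | r = 5) = (2/7)(1/6) = 1/21; P(data | r = 6) = (1/7)(0/6) = 0.
The prior-weighted likelihoods are 4/13 · 5/7 = 20/91, 1/13 · 10/21 = 10/273, 2/13 · 2/7 = 4/91, 2/13 · 1/7 = 2/91, 1/13 · 1/21 = 1/273, 3/13 · 0 = 0; summing to 89/273.
So P(r = 1 | data) = (20/91) / (89/273) = 60/89.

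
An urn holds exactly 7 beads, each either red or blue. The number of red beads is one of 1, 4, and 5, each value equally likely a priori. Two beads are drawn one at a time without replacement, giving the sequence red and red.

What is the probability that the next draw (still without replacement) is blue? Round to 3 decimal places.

0.475

The likelihood of the observed sequence under each hypothesis: P(data | r = 1) = (1/7)(0/6) = 0; P(data | r = 4) = (4/7)(3/6) = 2/7; P(data | r = 5) = (5/7)(4/6) = 10/21.
Multiplying each by its prior: 1/3 · 0 = 0, 1/3 · 2/7 = 2/21, 1/3 · 10/21 = 10/63; with total 16/63.
Dividing through by the total gives posterior P(r = 1 | data) = 0, P(r = 4 | data) = 3/8, P(r = 5 | data) = 5/8.
Averaging over the posterior, P(blue next | data) = (3/5)(3/8) + (2/5)(5/8) = 19/40.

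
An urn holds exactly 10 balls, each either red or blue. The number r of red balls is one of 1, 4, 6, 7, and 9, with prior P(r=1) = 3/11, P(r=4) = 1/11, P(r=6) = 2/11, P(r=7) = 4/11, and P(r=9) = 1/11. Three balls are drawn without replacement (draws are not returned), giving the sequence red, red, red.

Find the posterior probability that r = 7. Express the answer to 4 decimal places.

For each hypothesis, P(data | H) works out to: P(data | r = 1) = (1/10)(0/9) = 0; P(data | r = 4) = (4/10)(3/9)(2/8) = 1/30; P(data | r = 6) = (6/10)(5/9)(4/8) = 1/6; P(data | r = 7) = (7/10)(6/9)(5/8) = 7/24; P(data | r = 9) = (9/10)(8/9)(7/8) = 7/10.
Multiplying each by its prior: 3/11 · 0 = 0, 1/11 · 1/30 = 1/330, 2/11 · 1/6 = 1/33, 4/11 · 7/24 = 7/66, 1/11 · 7/10 = 7/110; with total 67/330.
Hence P(r = 7 | data) = (7/66) / (67/330) = 35/67.

0.5224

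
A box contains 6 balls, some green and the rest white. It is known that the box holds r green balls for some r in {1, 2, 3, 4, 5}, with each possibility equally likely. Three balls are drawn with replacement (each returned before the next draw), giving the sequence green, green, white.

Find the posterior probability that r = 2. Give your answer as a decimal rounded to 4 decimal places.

For each hypothesis, P(data | H) works out to: P(data | r = 1) = (1/6)(1/6)(5/6) = 5/216; P(data | r = 2) = (2/6)(2/6)(4/6) = 2/27; P(data | r = 3) = (3/6)(3/6)(3/6) = 1/8; P(data | r = 4) = (4/6)(4/6)(2/6) = 4/27; P(data | r = 5) = (5/6)(5/6)(1/6) = 25/216.
Weighting by the prior gives 1/5 · 5/216 = 1/216, 1/5 · 2/27 = 2/135, 1/5 · 1/8 = 1/40, 1/5 · 4/27 = 4/135, 1/5 · 25/216 = 5/216; these sum to 7/72.
Therefore the posterior P(r = 2 | data) = (2/135) / (7/72) = 16/105.

0.1524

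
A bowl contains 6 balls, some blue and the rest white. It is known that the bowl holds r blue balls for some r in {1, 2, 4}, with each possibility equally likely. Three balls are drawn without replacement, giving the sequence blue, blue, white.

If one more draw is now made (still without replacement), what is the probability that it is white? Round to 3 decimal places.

0.500

The likelihood of the observed sequence under each hypothesis: P(data | r = 1) = (1/6)(0/5) = 0; P(data | r = 2) = (2/6)(1/5)(4/4) = 1/15; P(data | r = 4) = (4/6)(3/5)(2/4) = 1/5.
Weighting by the prior gives 1/3 · 0 = 0, 1/3 · 1/15 = 1/45, 1/3 · 1/5 = 1/15; summing to 4/45.
Normalising, the posterior is P(r = 1 | data) = 0, P(r = 2 | data) = 1/4, P(r = 4 | data) = 3/4.
Averaging over the posterior, P(white next | data) = (1)(1/4) + (1/3)(3/4) = 1/2.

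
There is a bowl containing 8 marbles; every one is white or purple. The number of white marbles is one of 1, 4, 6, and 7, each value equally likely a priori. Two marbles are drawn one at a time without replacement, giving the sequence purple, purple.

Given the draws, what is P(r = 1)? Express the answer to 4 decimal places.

0.7500

The likelihood of the observed sequence under each hypothesis: P(data | r = 1) = (7/8)(6/7) = 3/4; P(data | r = 4) = (4/8)(3/7) = 3/14; P(data | r = 6) = (2/8)(1/7) = 1/28; P(data | r = 7) = (1/8)(0/7) = 0.
The prior-weighted likelihoods are 1/4 · 3/4 = 3/16, 1/4 · 3/14 = 3/56, 1/4 · 1/28 = 1/112, 1/4 · 0 = 0; summing to 1/4.
So P(r = 1 | data) = (3/16) / (1/4) = 3/4.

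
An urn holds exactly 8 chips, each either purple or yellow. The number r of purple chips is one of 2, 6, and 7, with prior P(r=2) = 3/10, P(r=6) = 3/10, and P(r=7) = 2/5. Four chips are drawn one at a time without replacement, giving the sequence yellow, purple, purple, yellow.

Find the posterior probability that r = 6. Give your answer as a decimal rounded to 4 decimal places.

0.5000

For each hypothesis, P(data | H) works out to: P(data | r = 2) = (6/8)(2/7)(1/6)(5/5) = 1/28; P(data | r = 6) = (2/8)(6/7)(5/6)(1/5) = 1/28; P(data | r = 7) = (1/8)(7/7)(6/6)(0/5) = 0.
Weighting by the prior gives 3/10 · 1/28 = 3/280, 3/10 · 1/28 = 3/280, 2/5 · 0 = 0; summing to 3/140.
By Bayes' rule, P(r = 6 | data) = (3/280) / (3/140) = 1/2.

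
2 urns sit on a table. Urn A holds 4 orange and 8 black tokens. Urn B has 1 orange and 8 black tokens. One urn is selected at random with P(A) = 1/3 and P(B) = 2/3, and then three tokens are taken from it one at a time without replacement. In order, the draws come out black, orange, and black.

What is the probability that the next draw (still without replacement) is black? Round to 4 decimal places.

0.8557

For each hypothesis, P(data | H) works out to: P(data | urn A) = (8/12)(4/11)(7/10) = 0.1697; P(data | urn B) = (8/9)(1/8)(7/7) = 0.11111.
Weighting by the prior gives 1/3 · 0.1697 = 0.056566, 2/3 · 0.11111 = 0.074074; summing to 0.13064.
The posterior is then P(urn A | data) = 0.43299, P(urn B | data) = 0.56701.
Averaging over the posterior, P(black next | data) = (2/3)(0.43299) + (1)(0.56701) = 0.85567.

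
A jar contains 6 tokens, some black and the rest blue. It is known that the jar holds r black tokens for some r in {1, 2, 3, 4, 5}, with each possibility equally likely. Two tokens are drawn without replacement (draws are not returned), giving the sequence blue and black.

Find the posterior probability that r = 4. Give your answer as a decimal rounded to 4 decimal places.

0.2286

Under each hypothesis, the probability of the observed sequence is: P(data | r = 1) = (5/6)(1/5) = 1/6; P(data | r = 2) = (4/6)(2/5) = 4/15; P(data | r = 3) = (3/6)(3/5) = 3/10; P(data | r = 4) = (2/6)(4/5) = 4/15; P(data | r = 5) = (1/6)(5/5) = 1/6.
Weighting by the prior gives 1/5 · 1/6 = 1/30, 1/5 · 4/15 = 4/75, 1/5 · 3/10 = 3/50, 1/5 · 4/15 = 4/75, 1/5 · 1/6 = 1/30; with total 7/30.
By Bayes' rule, P(r = 4 | data) = (4/75) / (7/30) = 8/35.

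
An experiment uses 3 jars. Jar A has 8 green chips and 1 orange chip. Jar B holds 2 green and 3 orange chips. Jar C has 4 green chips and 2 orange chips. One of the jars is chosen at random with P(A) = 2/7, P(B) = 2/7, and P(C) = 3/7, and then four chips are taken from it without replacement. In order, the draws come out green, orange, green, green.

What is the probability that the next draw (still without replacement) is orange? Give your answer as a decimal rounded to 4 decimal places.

0.3214

The likelihood of the observed sequence under each hypothesis: P(data | jar A) = (8/9)(1/8)(7/7)(6/6) = 1/9; P(data | jar B) = (2/5)(3/4)(1/3)(0/2) = 0; P(data | jar C) = (4/6)(2/5)(3/4)(2/3) = 2/15.
Multiplying each by its prior: 2/7 · 1/9 = 2/63, 2/7 · 0 = 0, 3/7 · 2/15 = 2/35; these sum to 4/45.
Dividing through by the total gives posterior P(jar A | data) = 5/14, P(jar B | data) = 0, P(jar C | data) = 9/14.
Averaging over the posterior, P(orange next | data) = (0)(5/14) + (1/2)(9/14) = 9/28.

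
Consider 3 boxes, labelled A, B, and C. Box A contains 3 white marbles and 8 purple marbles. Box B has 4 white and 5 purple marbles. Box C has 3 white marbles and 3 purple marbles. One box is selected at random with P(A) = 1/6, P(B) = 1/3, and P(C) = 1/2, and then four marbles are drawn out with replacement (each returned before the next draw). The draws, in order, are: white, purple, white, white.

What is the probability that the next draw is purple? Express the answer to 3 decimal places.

Compute the likelihood of the observed sequence for each case: P(data | box A) = (3/11)(8/11)(3/11)(3/11) = 0.014753; P(data | box B) = (4/9)(5/9)(4/9)(4/9) = 0.048773; P(data | box C) = (3/6)(3/6)(3/6)(3/6) = 0.0625.
Multiplying each by its prior: 1/6 · 0.014753 = 0.0024588, 1/3 · 0.048773 = 0.016258, 1/2 · 0.0625 = 0.03125; summing to 0.049967.
Normalising, the posterior is P(box A | data) = 0.04921, P(box B | data) = 0.32537, P(box C | data) = 0.62542.
So P(purple next | data) = Σ P(purple next | H) P(H | data) = (8/11)(0.04921) + (5/9)(0.32537) + (1/2)(0.62542) = 0.52926.

0.529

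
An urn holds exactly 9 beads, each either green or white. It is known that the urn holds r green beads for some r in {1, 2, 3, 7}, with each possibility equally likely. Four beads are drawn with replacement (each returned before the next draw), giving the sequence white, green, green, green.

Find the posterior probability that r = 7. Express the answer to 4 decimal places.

0.7522

Under each hypothesis, the probability of the observed sequence is: P(data | r = 1) = (8/9)(1/9)(1/9)(1/9) = 0.0012193; P(data | r = 2) = (7/9)(2/9)(2/9)(2/9) = 0.0085353; P(data | r = 3) = (6/9)(3/9)(3/9)(3/9) = 0.024691; P(data | r = 7) = (2/9)(7/9)(7/9)(7/9) = 0.10456.
Weighting by the prior gives 1/4 · 0.0012193 = 0.00030483, 1/4 · 0.0085353 = 0.0021338, 1/4 · 0.024691 = 0.0061728, 1/4 · 0.10456 = 0.026139; these sum to 0.034751.
By Bayes' rule, P(r = 7 | data) = (0.026139) / (0.034751) = 0.75219.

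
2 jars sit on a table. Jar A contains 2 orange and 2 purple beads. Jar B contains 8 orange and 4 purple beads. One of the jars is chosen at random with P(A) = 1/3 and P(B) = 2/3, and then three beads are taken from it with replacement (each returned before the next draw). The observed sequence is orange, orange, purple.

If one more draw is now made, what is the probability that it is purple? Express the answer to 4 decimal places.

0.3828

Under each hypothesis, the probability of the observed sequence is: P(data | jar A) = (2/4)(2/4)(2/4) = 1/8; P(data | jar B) = (8/12)(8/12)(4/12) = 4/27.
The prior-weighted likelihoods are 1/3 · 1/8 = 1/24, 2/3 · 4/27 = 8/81; with total 91/648.
Normalising, the posterior is P(jar A | data) = 27/91, P(jar B | data) = 64/91.
So P(purple next | data) = Σ P(purple next | H) P(H | data) = (1/2)(27/91) + (1/3)(64/91) = 209/546.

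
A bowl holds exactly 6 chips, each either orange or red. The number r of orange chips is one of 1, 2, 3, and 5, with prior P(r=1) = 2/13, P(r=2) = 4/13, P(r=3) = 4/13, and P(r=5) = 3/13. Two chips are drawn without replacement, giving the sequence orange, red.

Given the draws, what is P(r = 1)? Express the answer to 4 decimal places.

Compute the likelihood of the observed sequence for each case: P(data | r = 1) = (1/6)(5/5) = 1/6; P(data | r = 2) = (2/6)(4/5) = 4/15; P(data | r = 3) = (3/6)(3/5) = 3/10; P(data | r = 5) = (5/6)(1/5) = 1/6.
Multiplying each by its prior: 2/13 · 1/6 = 1/39, 4/13 · 4/15 = 16/195, 4/13 · 3/10 = 6/65, 3/13 · 1/6 = 1/26; these sum to 31/130.
So P(r = 1 | data) = (1/39) / (31/130) = 10/93.

0.1075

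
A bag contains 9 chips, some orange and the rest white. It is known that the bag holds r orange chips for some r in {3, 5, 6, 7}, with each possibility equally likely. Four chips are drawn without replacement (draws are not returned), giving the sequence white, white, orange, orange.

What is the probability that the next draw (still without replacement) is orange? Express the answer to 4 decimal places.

Under each hypothesis, the probability of the observed sequence is: P(data | r = 3) = (6/9)(5/8)(3/7)(2/6) = 5/84; P(data | r = 5) = (4/9)(3/8)(5/7)(4/6) = 5/63; P(data | r = 6) = (3/9)(2/8)(6/7)(5/6) = 5/84; P(data | r = 7) = (2/9)(1/8)(7/7)(6/6) = 1/36.
The prior-weighted likelihoods are 1/4 · 5/84 = 5/336, 1/4 · 5/63 = 5/252, 1/4 · 5/84 = 5/336, 1/4 · 1/36 = 1/144; with total 19/336.
Normalising, the posterior is P(r = 3 | data) = 5/19, P(r = 5 | data) = 20/57, P(r = 6 | data) = 5/19, P(r = 7 | data) = 7/57.
The predictive probability is P(orange next | data) = (1/5)(5/19) + (3/5)(20/57) + (4/5)(5/19) + (1)(7/57) = 34/57.

0.5965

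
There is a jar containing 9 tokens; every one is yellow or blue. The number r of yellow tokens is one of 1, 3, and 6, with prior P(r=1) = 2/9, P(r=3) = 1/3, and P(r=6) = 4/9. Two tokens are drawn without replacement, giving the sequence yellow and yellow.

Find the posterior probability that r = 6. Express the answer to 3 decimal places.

Under each hypothesis, the probability of the observed sequence is: P(data | r = 1) = (1/9)(0/8) = 0; P(data | r = 3) = (3/9)(2/8) = 1/12; P(data | r = 6) = (6/9)(5/8) = 5/12.
The prior-weighted likelihoods are 2/9 · 0 = 0, 1/3 · 1/12 = 1/36, 4/9 · 5/12 = 5/27; with total 23/108.
By Bayes' rule, P(r = 6 | data) = (5/27) / (23/108) = 20/23.

0.870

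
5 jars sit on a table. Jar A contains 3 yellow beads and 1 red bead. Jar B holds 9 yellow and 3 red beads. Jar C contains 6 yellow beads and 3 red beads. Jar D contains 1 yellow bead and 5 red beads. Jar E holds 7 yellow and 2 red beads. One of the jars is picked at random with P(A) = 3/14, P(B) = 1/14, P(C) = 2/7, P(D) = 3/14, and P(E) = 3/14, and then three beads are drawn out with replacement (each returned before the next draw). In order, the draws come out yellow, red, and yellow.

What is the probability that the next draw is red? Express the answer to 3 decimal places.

0.298

Under each hypothesis, the probability of the observed sequence is: P(data | jar A) = (3/4)(1/4)(3/4) = 0.14062; P(data | jar B) = (9/12)(3/12)(9/12) = 0.14062; P(data | jar C) = (6/9)(3/9)(6/9) = 0.14815; P(data | jar D) = (1/6)(5/6)(1/6) = 0.023148; P(data | jar E) = (7/9)(2/9)(7/9) = 0.13443.
Weighting by the prior gives 3/14 · 0.14062 = 0.030134, 1/14 · 0.14062 = 0.010045, 2/7 · 0.14815 = 0.042328, 3/14 · 0.023148 = 0.0049603, 3/14 · 0.13443 = 0.028807; with total 0.11627.
Dividing through by the total gives posterior P(jar A | data) = 0.25916, P(jar B | data) = 0.086388, P(jar C | data) = 0.36404, P(jar D | data) = 0.042661, P(jar E | data) = 0.24775.
So P(red next | data) = Σ P(red next | H) P(H | data) = (1/4)(0.25916) + (1/4)(0.086388) + (1/3)(0.36404) + (5/6)(0.042661) + (2/9)(0.24775) = 0.29834.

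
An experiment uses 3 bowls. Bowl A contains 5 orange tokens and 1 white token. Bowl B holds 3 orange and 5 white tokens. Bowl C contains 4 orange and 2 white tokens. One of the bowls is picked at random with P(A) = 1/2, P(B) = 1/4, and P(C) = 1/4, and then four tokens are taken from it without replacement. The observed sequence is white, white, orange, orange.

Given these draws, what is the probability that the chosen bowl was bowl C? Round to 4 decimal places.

0.4828

Under each hypothesis, the probability of the observed sequence is: P(data | bowl A) = (1/6)(0/5) = 0; P(data | bowl B) = (5/8)(4/7)(3/6)(2/5) = 1/14; P(data | bowl C) = (2/6)(1/5)(4/4)(3/3) = 1/15.
Multiplying each by its prior: 1/2 · 0 = 0, 1/4 · 1/14 = 1/56, 1/4 · 1/15 = 1/60; with total 29/840.
Therefore the posterior P(bowl C | data) = (1/60) / (29/840) = 14/29.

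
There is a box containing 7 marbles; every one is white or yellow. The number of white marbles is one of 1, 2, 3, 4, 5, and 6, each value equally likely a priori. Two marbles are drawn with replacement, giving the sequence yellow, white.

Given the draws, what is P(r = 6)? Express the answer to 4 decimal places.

Under each hypothesis, the probability of the observed sequence is: P(data | r = 1) = (6/7)(1/7) = 6/49; P(data | r = 2) = (5/7)(2/7) = 10/49; P(data | r = 3) = (4/7)(3/7) = 12/49; P(data | r = 4) = (3/7)(4/7) = 12/49; P(data | r = 5) = (2/7)(5/7) = 10/49; P(data | r = 6) = (1/7)(6/7) = 6/49.
Multiplying each by its prior: 1/6 · 6/49 = 1/49, 1/6 · 10/49 = 5/147, 1/6 · 12/49 = 2/49, 1/6 · 12/49 = 2/49, 1/6 · 10/49 = 5/147, 1/6 · 6/49 = 1/49; with total 4/21.
By Bayes' rule, P(r = 6 | data) = (1/49) / (4/21) = 3/28.

0.1071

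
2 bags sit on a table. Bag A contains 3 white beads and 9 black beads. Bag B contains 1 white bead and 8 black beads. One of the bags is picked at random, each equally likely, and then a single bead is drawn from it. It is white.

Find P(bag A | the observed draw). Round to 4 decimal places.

Compute the likelihood of this draw for each case: P(data | bag A) = (3/12) = 1/4; P(data | bag B) = (1/9) = 1/9.
Weighting by the prior gives 1/2 · 1/4 = 1/8, 1/2 · 1/9 = 1/18; summing to 13/72.
So P(bag A | data) = (1/8) / (13/72) = 9/13.

0.6923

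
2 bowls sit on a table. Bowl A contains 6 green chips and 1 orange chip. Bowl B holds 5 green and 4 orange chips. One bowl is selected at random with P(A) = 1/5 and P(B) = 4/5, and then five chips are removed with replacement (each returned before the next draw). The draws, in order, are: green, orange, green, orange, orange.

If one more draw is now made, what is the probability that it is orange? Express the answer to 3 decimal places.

0.439

Compute the likelihood of the observed sequence for each case: P(data | bowl A) = (6/7)(1/7)(6/7)(1/7)(1/7) = 0.002142; P(data | bowl B) = (5/9)(4/9)(5/9)(4/9)(4/9) = 0.027096.
Multiplying each by its prior: 1/5 · 0.002142 = 0.00042839, 4/5 · 0.027096 = 0.021677; summing to 0.022105.
Dividing through by the total gives posterior P(bowl A | data) = 0.01938, P(bowl B | data) = 0.98062.
Averaging over the posterior, P(orange next | data) = (1/7)(0.01938) + (4/9)(0.98062) = 0.4386.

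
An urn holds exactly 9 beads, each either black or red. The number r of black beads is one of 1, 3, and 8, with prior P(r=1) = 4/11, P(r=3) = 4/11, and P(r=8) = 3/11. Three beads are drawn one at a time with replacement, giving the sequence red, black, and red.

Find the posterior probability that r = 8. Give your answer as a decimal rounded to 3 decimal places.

0.034

Compute the likelihood of the observed sequence for each case: P(data | r = 1) = (8/9)(1/9)(8/9) = 0.087791; P(data | r = 3) = (6/9)(3/9)(6/9) = 0.14815; P(data | r = 8) = (1/9)(8/9)(1/9) = 0.010974.
Weighting by the prior gives 4/11 · 0.087791 = 0.031924, 4/11 · 0.14815 = 0.053872, 3/11 · 0.010974 = 0.0029929; with total 0.088789.
By Bayes' rule, P(r = 8 | data) = (0.0029929) / (0.088789) = 0.033708.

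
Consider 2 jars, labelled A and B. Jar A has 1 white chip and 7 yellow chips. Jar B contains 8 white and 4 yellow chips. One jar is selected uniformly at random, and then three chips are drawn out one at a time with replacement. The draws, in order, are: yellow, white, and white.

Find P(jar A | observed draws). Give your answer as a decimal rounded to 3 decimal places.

0.084

The likelihood of the observed sequence under each hypothesis: P(data | jar A) = (7/8)(1/8)(1/8) = 0.013672; P(data | jar B) = (4/12)(8/12)(8/12) = 0.14815.
Weighting by the prior gives 1/2 · 0.013672 = 0.0068359, 1/2 · 0.14815 = 0.074074; summing to 0.08091.
By Bayes' rule, P(jar A | data) = (0.0068359) / (0.08091) = 0.084488.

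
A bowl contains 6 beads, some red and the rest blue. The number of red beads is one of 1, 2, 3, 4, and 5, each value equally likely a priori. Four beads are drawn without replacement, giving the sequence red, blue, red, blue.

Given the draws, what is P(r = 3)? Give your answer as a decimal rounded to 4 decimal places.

The likelihood of the observed sequence under each hypothesis: P(data | r = 1) = (1/6)(5/5)(0/4) = 0; P(data | r = 2) = (2/6)(4/5)(1/4)(3/3) = 1/15; P(data | r = 3) = (3/6)(3/5)(2/4)(2/3) = 1/10; P(data | r = 4) = (4/6)(2/5)(3/4)(1/3) = 1/15; P(data | r = 5) = (5/6)(1/5)(4/4)(0/3) = 0.
Multiplying each by its prior: 1/5 · 0 = 0, 1/5 · 1/15 = 1/75, 1/5 · 1/10 = 1/50, 1/5 · 1/15 = 1/75, 1/5 · 0 = 0; with total 7/150.
So P(r = 3 | data) = (1/50) / (7/150) = 3/7.

0.4286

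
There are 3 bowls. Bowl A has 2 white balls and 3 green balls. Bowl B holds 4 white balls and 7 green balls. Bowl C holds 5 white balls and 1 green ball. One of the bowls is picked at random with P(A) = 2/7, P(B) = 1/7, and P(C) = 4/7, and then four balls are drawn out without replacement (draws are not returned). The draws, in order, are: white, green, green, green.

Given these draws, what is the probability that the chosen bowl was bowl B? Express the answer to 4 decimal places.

0.3465

Compute the likelihood of the observed sequence for each case: P(data | bowl A) = (2/5)(3/4)(2/3)(1/2) = 0.1; P(data | bowl B) = (4/11)(7/10)(6/9)(5/8) = 0.10606; P(data | bowl C) = (5/6)(1/5)(0/4) = 0.
Weighting by the prior gives 2/7 · 0.1 = 0.028571, 1/7 · 0.10606 = 0.015152, 4/7 · 0 = 0; with total 0.043723.
Therefore the posterior P(bowl B | data) = (0.015152) / (0.043723) = 0.34653.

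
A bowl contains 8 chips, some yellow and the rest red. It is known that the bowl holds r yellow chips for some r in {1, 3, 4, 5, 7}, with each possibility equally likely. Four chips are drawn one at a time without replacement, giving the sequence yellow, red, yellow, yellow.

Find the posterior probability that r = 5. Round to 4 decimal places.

0.3488

Under each hypothesis, the probability of the observed sequence is: P(data | r = 1) = (1/8)(7/7)(0/6) = 0; P(data | r = 3) = (3/8)(5/7)(2/6)(1/5) = 1/56; P(data | r = 4) = (4/8)(4/7)(3/6)(2/5) = 2/35; P(data | r = 5) = (5/8)(3/7)(4/6)(3/5) = 3/28; P(data | r = 7) = (7/8)(1/7)(6/6)(5/5) = 1/8.
The prior-weighted likelihoods are 1/5 · 0 = 0, 1/5 · 1/56 = 1/280, 1/5 · 2/35 = 2/175, 1/5 · 3/28 = 3/140, 1/5 · 1/8 = 1/40; these sum to 43/700.
By Bayes' rule, P(r = 5 | data) = (3/140) / (43/700) = 15/43.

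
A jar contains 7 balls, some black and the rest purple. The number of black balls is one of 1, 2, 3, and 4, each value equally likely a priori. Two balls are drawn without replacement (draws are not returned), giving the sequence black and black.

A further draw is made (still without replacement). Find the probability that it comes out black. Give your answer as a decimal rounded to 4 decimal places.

0.3000

The likelihood of the observed sequence under each hypothesis: P(data | r = 1) = (1/7)(0/6) = 0; P(data | r = 2) = (2/7)(1/6) = 1/21; P(data | r = 3) = (3/7)(2/6) = 1/7; P(data | r = 4) = (4/7)(3/6) = 2/7.
The prior-weighted likelihoods are 1/4 · 0 = 0, 1/4 · 1/21 = 1/84, 1/4 · 1/7 = 1/28, 1/4 · 2/7 = 1/14; with total 5/42.
The posterior is then P(r = 1 | data) = 0, P(r = 2 | data) = 1/10, P(r = 3 | data) = 3/10, P(r = 4 | data) = 3/5.
Averaging over the posterior, P(black next | data) = (0)(1/10) + (1/5)(3/10) + (2/5)(3/5) = 3/10.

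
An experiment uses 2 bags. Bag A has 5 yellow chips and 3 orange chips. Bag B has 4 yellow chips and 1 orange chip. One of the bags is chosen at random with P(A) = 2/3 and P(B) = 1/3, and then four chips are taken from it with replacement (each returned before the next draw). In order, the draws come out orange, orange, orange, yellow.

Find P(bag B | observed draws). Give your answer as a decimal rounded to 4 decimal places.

0.0885

For each hypothesis, P(data | H) works out to: P(data | bag A) = (3/8)(3/8)(3/8)(5/8) = 0.032959; P(data | bag B) = (1/5)(1/5)(1/5)(4/5) = 0.0064.
Weighting by the prior gives 2/3 · 0.032959 = 0.021973, 1/3 · 0.0064 = 0.0021333; with total 0.024106.
So P(bag B | data) = (0.0021333) / (0.024106) = 0.088498.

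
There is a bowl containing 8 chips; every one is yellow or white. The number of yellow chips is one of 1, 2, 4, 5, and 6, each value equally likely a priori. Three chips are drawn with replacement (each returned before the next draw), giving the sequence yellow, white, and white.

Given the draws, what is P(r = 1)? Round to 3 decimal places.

The likelihood of the observed sequence under each hypothesis: P(data | r = 1) = (1/8)(7/8)(7/8) = 0.095703; P(data | r = 2) = (2/8)(6/8)(6/8) = 0.14062; P(data | r = 4) = (4/8)(4/8)(4/8) = 0.125; P(data | r = 5) = (5/8)(3/8)(3/8) = 0.087891; P(data | r = 6) = (6/8)(2/8)(2/8) = 0.046875.
Multiplying each by its prior: 1/5 · 0.095703 = 0.019141, 1/5 · 0.14062 = 0.028125, 1/5 · 0.125 = 0.025, 1/5 · 0.087891 = 0.017578, 1/5 · 0.046875 = 0.009375; these sum to 0.099219.
Hence P(r = 1 | data) = (0.019141) / (0.099219) = 0.19291.

0.193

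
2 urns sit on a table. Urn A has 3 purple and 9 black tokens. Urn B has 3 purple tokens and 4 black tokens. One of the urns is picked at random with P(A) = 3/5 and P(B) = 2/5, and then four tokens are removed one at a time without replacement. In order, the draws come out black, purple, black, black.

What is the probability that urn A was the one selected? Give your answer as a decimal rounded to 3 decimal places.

Under each hypothesis, the probability of the observed sequence is: P(data | urn A) = (9/12)(3/11)(8/10)(7/9) = 0.12727; P(data | urn B) = (4/7)(3/6)(3/5)(2/4) = 0.085714.
Weighting by the prior gives 3/5 · 0.12727 = 0.076364, 2/5 · 0.085714 = 0.034286; with total 0.11065.
Therefore the posterior P(urn A | data) = (0.076364) / (0.11065) = 0.69014.

0.690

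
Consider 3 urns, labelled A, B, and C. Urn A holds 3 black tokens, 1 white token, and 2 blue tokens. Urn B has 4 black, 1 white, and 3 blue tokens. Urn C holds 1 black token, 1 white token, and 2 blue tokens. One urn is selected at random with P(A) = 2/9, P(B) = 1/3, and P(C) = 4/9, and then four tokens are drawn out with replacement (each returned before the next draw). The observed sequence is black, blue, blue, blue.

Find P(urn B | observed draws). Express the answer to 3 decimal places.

The likelihood of the observed sequence under each hypothesis: P(data | urn A) = (3/6)(2/6)(2/6)(2/6) = 0.018519; P(data | urn B) = (4/8)(3/8)(3/8)(3/8) = 0.026367; P(data | urn C) = (1/4)(2/4)(2/4)(2/4) = 0.03125.
Weighting by the prior gives 2/9 · 0.018519 = 0.0041152, 1/3 · 0.026367 = 0.0087891, 4/9 · 0.03125 = 0.013889; with total 0.026793.
Therefore the posterior P(urn B | data) = (0.0087891) / (0.026793) = 0.32803.

0.328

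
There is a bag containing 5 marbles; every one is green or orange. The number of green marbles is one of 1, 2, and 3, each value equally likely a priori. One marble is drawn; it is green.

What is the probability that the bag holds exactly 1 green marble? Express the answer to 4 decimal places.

The likelihood of this draw under each hypothesis: P(data | r = 1) = (1/5) = 1/5; P(data | r = 2) = (2/5) = 2/5; P(data | r = 3) = (3/5) = 3/5.
Weighting by the prior gives 1/3 · 1/5 = 1/15, 1/3 · 2/5 = 2/15, 1/3 · 3/5 = 1/5; with total 2/5.
So P(r = 1 | data) = (1/15) / (2/5) = 1/6.

0.1667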